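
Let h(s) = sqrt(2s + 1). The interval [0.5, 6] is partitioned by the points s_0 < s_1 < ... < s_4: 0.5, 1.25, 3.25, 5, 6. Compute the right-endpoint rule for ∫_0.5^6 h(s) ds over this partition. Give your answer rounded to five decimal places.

16.28999

Subinterval widths: 0.75, 2, 1.75, 1.
Right endpoints: 1.25, 3.25, 5, 6.
h(1.25) ≈ 1.87083, h(3.25) ≈ 2.73861, h(5) ≈ 3.31662, h(6) ≈ 3.60555.
Sum = Σ Δs_i · h(s_i).
Sum ≈ 16.28999.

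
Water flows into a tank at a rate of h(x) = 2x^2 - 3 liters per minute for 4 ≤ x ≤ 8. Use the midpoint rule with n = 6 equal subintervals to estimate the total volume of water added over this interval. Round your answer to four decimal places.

Δx = (8 − 4)/6 = 2/3.
Midpoints: 13/3, 5, 17/3, 19/3, 7, 23/3.
h(13/3) = 311/9, h(5) = 47, h(17/3) = 551/9, h(19/3) = 695/9, h(7) = 95, h(23/3) = 1031/9.
Sum = Δx · [h(13/3) + h(5) + h(17/3) + ...].
Sum ≈ 286.3704.

286.3704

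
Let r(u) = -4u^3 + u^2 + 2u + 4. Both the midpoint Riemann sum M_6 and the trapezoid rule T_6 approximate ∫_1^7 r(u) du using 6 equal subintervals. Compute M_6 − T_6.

70.5

M_6 = -2190.5.
T_6 = -2261.
M_6 − T_6 = 70.5.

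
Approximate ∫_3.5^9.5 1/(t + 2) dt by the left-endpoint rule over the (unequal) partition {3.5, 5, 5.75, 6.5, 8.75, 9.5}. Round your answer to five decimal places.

0.81112

Subinterval widths: 1.5, 0.75, 0.75, 2.25, 0.75.
Left endpoints: 3.5, 5, 5.75, 6.5, 8.75.
f(3.5) = 2/11, f(5) = 1/7, f(5.75) = 4/31, f(6.5) = 2/17, f(8.75) = 4/43.
Sum = Σ Δt_i · f(t_i).
Sum ≈ 0.81112.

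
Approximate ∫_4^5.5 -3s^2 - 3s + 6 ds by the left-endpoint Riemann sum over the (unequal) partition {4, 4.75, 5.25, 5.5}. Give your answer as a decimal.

-101.578125

Subinterval widths: 0.75, 0.5, 0.25.
Left endpoints: 4, 4.75, 5.25.
f(4) = -54, f(4.75) = -75.9375, f(5.25) = -92.4375.
Sum = Σ Δs_i · f(s_i).
Sum = -101.578125.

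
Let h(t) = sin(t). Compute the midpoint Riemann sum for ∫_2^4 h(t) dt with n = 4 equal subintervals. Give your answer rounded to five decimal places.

Δt = (4 − 2)/4 = 0.5.
Midpoints: 2.25, 2.75, 3.25, 3.75.
h(2.25) ≈ 0.77807, h(2.75) ≈ 0.38166, h(3.25) ≈ -0.10820, h(3.75) ≈ -0.57156.
Sum = Δt · [h(2.25) + h(2.75) + h(3.25) + h(3.75)].
Sum ≈ 0.23999.

0.23999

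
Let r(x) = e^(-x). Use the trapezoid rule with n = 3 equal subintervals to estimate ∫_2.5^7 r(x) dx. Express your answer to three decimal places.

Δx = (7 − 2.5)/3 = 1.5.
r(2.5) ≈ 0.082, r(4) ≈ 0.018, r(5.5) ≈ 0.004, r(7) ≈ 0.001.
T_3 = (Δx/2)·[r(x_0) + 2r(x_1) + 2r(x_2) + r(x_3)].
Sum ≈ 0.096.

0.096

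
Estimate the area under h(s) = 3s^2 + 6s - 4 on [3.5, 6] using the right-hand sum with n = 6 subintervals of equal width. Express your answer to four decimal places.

252.5608

Δs = (6 − 3.5)/6 = 5/12.
Right endpoints: 47/12, 13/3, 4.75, 31/6, 67/12, 6.
h(47/12) = 3145/48, h(13/3) = 235/3, h(4.75) = 92.1875, h(31/6) = 1285/12, h(67/12) = 5905/48, h(6) = 140.
Sum = Δs · [h(47/12) + h(13/3) + h(4.75) + ...].
Sum ≈ 252.5608.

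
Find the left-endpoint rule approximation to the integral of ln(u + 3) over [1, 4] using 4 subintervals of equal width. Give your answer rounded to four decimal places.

Δu = (4 − 1)/4 = 0.75.
Left endpoints: 1, 1.75, 2.5, 3.25.
f(1) ≈ 1.3863, f(1.75) ≈ 1.5581, f(2.5) ≈ 1.7047, f(3.25) ≈ 1.8326.
Sum = Δu · [f(1) + f(1.75) + f(2.5) + f(3.25)].
Sum ≈ 4.8613.

4.8613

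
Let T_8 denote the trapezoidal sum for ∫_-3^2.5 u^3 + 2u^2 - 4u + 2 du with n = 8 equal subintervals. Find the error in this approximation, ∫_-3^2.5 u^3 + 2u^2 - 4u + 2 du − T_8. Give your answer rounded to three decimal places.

-0.542

Exact integral: ∫_-3^2.5 f(u) du ≈ 34.43229.
T_8 ≈ 34.97388.
Error ≈ 34.43229 − 34.97388 ≈ -0.542.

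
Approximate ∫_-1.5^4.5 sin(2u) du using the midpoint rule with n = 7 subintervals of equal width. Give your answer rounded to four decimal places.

Δu = (4.5 − (-1.5))/7 = 6/7.
Midpoints: -15/14, -3/14, 9/14, 1.5, 33/14, 45/14, 57/14.
f(-15/14) ≈ -0.8408, f(-3/14) ≈ -0.4156, f(9/14) ≈ 0.9596, f(1.5) ≈ 0.1411, f(33/14) ≈ -1.0000, f(45/14) ≈ 0.1449, f(57/14) ≈ 0.9586.
Sum = Δu · [f(-15/14) + f(-3/14) + f(9/14) + ...].
Sum ≈ -0.0447.

-0.0447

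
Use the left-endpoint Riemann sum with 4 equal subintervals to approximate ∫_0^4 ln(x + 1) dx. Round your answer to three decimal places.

3.178

Δx = (4 − 0)/4 = 1.
Left endpoints: 0, 1, 2, 3.
f(0) ≈ 0.000, f(1) ≈ 0.693, f(2) ≈ 1.099, f(3) ≈ 1.386.
Sum = Δx · [f(0) + f(1) + f(2) + f(3)].
Sum ≈ 3.178.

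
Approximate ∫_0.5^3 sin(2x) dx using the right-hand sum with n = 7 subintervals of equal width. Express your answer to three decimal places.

-0.401

Δx = (3 − 0.5)/7 = 5/14.
Right endpoints: 6/7, 17/14, 11/7, 27/14, 16/7, 37/14, 3.
f(6/7) ≈ 0.990, f(17/14) ≈ 0.654, f(11/7) ≈ -0.001, f(27/14) ≈ -0.656, f(16/7) ≈ -0.990, f(37/14) ≈ -0.840, f(3) ≈ -0.279.
Sum = Δx · [f(6/7) + f(17/14) + f(11/7) + ...].
Sum ≈ -0.401.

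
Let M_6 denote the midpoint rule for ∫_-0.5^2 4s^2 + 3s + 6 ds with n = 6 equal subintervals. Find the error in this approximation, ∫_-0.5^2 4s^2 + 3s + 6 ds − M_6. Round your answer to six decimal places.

0.144676

Exact integral: ∫_-0.5^2 f(s) ds ≈ 31.45833333.
M_6 ≈ 31.31365741.
Error ≈ 31.45833333 − 31.31365741 ≈ 0.144676.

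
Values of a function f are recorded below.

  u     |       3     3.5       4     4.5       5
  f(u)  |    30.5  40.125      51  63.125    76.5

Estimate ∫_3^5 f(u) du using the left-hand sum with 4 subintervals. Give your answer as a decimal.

92.375

Δu = 0.5.
Sum = 0.5·[30.5 + 40.125 + 51 + 63.125] = 92.375.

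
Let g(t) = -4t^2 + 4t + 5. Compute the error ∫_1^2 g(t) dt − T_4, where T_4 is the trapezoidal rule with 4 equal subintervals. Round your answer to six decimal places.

0.041667

Exact integral: ∫_1^2 g(t) dt ≈ 1.66666667.
T_4 = 1.625.
Error ≈ 1.66666667 − 1.625 ≈ 0.041667.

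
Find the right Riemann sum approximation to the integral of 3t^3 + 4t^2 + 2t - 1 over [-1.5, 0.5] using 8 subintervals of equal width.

Δt = (0.5 − (-1.5))/8 = 0.25.
Right endpoints: -1.25, -1, -0.75, -0.5, -0.25, 0, 0.25, 0.5.
f(-1.25) = -3.109375, f(-1) = -2, f(-0.75) = -1.515625, f(-0.5) = -1.375, f(-0.25) = -1.296875, f(0) = -1, f(0.25) = -0.203125, f(0.5) = 1.375.
Sum = Δt · [f(-1.25) + f(-1) + f(-0.75) + ...].
Sum = -2.28125.

-2.28125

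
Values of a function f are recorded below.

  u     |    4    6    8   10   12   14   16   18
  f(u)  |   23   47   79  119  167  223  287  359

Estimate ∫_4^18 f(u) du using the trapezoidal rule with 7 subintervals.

Δu = 2.
T_7 = (2/2)·[23 + 2·47 + 2·79 + 2·119 + 2·167 + 2·223 + 2·287 + 359] = 2226.

2226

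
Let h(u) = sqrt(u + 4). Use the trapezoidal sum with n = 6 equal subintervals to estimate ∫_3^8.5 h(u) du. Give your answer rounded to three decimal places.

17.113

Δu = (8.5 − 3)/6 = 11/12.
h(3) ≈ 2.646, h(47/12) ≈ 2.814, h(29/6) ≈ 2.972, h(5.75) ≈ 3.122, h(20/3) ≈ 3.266, h(91/12) ≈ 3.403, h(8.5) ≈ 3.536.
T_6 = (Δu/2)·[h(u_0) + 2h(u_1) + ... + 2h(u_{5}) + h(u_6)].
Sum ≈ 17.113.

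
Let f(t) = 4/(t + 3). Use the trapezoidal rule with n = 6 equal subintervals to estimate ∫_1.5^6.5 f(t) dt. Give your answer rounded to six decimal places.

Δt = (6.5 − 1.5)/6 = 5/6.
f(1.5) = 8/9, f(7/3) = 0.75, f(19/6) = 24/37, f(4) = 4/7, f(29/6) = 24/47, f(17/3) = 6/13, f(6.5) = 8/19.
T_6 = (Δt/2)·[f(t_0) + 2f(t_1) + ... + 2f(t_{5}) + f(t_6)].
Sum ≈ 2.997687.

2.997687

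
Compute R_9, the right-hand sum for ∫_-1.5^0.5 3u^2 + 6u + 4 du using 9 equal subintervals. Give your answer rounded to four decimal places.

6.2160

Δu = (0.5 − (-1.5))/9 = 2/9.
Right endpoints: -23/18, -19/18, -5/6, -11/18, -7/18, -1/6, 1/18, 5/18, 0.5.
f(-23/18) = 133/108, f(-19/18) = 109/108, f(-5/6) = 13/12, f(-11/18) = 157/108, f(-7/18) = 229/108, f(-1/6) = 37/12, f(1/18) = 469/108, f(5/18) = 637/108, f(0.5) = 7.75.
Sum = Δu · [f(-23/18) + f(-19/18) + f(-5/6) + ...].
Sum ≈ 6.2160.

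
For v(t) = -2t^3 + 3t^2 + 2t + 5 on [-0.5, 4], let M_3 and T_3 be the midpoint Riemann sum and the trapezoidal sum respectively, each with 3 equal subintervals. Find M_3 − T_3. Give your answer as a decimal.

M_3 = -19.265625.
T_3 = -38.25.
M_3 − T_3 = 18.984375.

18.984375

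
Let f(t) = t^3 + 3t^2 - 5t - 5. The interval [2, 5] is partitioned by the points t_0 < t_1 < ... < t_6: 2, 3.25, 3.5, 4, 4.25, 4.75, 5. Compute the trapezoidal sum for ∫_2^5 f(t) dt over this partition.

Subinterval widths: 1.25, 0.25, 0.5, 0.25, 0.5, 0.25.
f(2) = 5, f(3.25) = 44.765625, f(3.5) = 57.125, f(4) = 87, f(4.25) = 104.703125, f(4.75) = 146.109375, f(5) = 170.
On each subinterval the trapezoid contributes (Δt_i/2)·[f(t_{i-1}) + f(t_i)].
Sum = 206.05078125.

206.05078125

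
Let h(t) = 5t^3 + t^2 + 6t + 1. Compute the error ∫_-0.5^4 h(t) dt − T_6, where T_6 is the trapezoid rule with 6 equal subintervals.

Exact integral: ∫_-0.5^4 h(t) dt = 393.046875.
T_6 = 404.54296875.
Error = 393.046875 − 404.54296875 = -11.49609375.

-11.49609375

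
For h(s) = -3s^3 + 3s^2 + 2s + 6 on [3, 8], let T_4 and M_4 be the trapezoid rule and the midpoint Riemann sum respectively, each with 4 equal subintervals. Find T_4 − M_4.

T_4 = -2501.796875.
M_4 = -2410.9765625.
T_4 − M_4 = -90.8203125.

-90.8203125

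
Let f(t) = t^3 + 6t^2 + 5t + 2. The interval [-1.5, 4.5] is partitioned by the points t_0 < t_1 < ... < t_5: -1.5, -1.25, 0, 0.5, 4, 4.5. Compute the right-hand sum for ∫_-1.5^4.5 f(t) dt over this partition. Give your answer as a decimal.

Subinterval widths: 0.25, 1.25, 0.5, 3.5, 0.5.
Right endpoints: -1.25, 0, 0.5, 4, 4.5.
f(-1.25) = 3.171875, f(0) = 2, f(0.5) = 6.125, f(4) = 182, f(4.5) = 237.125.
Sum = Σ Δt_i · f(t_i).
Sum = 761.91796875.

761.91796875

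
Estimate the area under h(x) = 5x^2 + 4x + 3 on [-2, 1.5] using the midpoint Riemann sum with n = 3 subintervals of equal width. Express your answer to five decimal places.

Δx = (1.5 − (-2))/3 = 7/6.
Midpoints: -17/12, -0.25, 11/12.
h(-17/12) = 1061/144, h(-0.25) = 2.3125, h(11/12) = 1565/144.
Sum = Δx · [h(-17/12) + h(-0.25) + h(11/12)].
Sum ≈ 23.97338.

23.97338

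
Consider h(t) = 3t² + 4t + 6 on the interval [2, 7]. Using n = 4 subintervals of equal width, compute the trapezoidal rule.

Δt = (7 − 2)/4 = 1.25.
h(2) = 26, h(3.25) = 50.6875, h(4.5) = 84.75, h(5.75) = 128.1875, h(7) = 181.
T_4 = (Δt/2)·[h(t_0) + 2h(t_1) + 2h(t_2) + 2h(t_3) + h(t_4)].
Sum = 458.90625.

458.90625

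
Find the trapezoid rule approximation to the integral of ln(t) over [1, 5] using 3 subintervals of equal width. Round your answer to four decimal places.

Δt = (5 − 1)/3 = 4/3.
f(1) ≈ 0.0000, f(7/3) ≈ 0.8473, f(11/3) ≈ 1.2993, f(5) ≈ 1.6094.
T_3 = (Δt/2)·[f(t_0) + 2f(t_1) + 2f(t_2) + f(t_3)].
Sum ≈ 3.9351.

3.9351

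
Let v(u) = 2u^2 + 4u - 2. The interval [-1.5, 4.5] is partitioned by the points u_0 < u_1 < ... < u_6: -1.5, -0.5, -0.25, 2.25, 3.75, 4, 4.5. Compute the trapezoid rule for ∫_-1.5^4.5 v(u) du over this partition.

93.71875

Subinterval widths: 1, 0.25, 2.5, 1.5, 0.25, 0.5.
v(-1.5) = -3.5, v(-0.5) = -3.5, v(-0.25) = -2.875, v(2.25) = 17.125, v(3.75) = 41.125, v(4) = 46, v(4.5) = 56.5.
On each subinterval the trapezoid contributes (Δu_i/2)·[v(u_{i-1}) + v(u_i)].
Sum = 93.71875.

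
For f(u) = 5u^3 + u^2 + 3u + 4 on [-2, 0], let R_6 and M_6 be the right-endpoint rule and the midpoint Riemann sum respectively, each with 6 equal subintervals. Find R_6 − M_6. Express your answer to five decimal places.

6.22222

R_6 ≈ -8.8518519.
M_6 ≈ -15.0740741.
R_6 − M_6 ≈ 6.22222.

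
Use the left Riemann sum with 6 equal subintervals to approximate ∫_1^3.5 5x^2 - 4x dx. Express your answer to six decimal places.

Δx = (3.5 − 1)/6 = 5/12.
Left endpoints: 1, 17/12, 11/6, 2.25, 8/3, 37/12.
f(1) = 1, f(17/12) = 629/144, f(11/6) = 341/36, f(2.25) = 16.3125, f(8/3) = 224/9, f(37/12) = 5069/144.
Sum = Δx · [f(1) + f(17/12) + f(11/6) + ...].
Sum ≈ 38.017940.

38.017940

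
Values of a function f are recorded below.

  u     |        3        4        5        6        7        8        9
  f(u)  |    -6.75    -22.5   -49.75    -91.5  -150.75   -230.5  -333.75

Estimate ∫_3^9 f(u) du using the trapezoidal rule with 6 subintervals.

-715.25

Δu = 1.
T_6 = (1/2)·[(-6.75) + 2·(-22.5) + 2·(-49.75) + 2·(-91.5) + 2·(-150.75) + 2·(-230.5) + (-333.75)] = -715.25.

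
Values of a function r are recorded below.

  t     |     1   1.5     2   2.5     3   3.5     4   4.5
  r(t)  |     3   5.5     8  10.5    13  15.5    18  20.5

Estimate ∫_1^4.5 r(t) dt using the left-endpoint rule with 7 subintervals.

Δt = 0.5.
Sum = 0.5·[3 + 5.5 + 8 + 10.5 + 13 + 15.5 + 18] = 36.75.

36.75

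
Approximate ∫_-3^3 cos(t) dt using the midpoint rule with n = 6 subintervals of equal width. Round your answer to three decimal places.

0.294

Δt = (3 − (-3))/6 = 1.
Midpoints: -2.5, -1.5, -0.5, 0.5, 1.5, 2.5.
f(-2.5) ≈ -0.801, f(-1.5) ≈ 0.071, f(-0.5) ≈ 0.878, f(0.5) ≈ 0.878, f(1.5) ≈ 0.071, f(2.5) ≈ -0.801.
Sum = Δt · [f(-2.5) + f(-1.5) + f(-0.5) + ...].
Sum ≈ 0.294.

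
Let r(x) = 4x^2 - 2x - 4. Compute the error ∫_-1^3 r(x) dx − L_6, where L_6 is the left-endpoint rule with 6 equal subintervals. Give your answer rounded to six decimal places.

Exact integral: ∫_-1^3 r(x) dx ≈ 13.33333333.
L_6 ≈ 6.51851852.
Error ≈ 13.33333333 − 6.51851852 ≈ 6.814815.

6.814815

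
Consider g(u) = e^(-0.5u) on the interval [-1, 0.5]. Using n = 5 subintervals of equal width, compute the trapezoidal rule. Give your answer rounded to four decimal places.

1.7431

Δu = (0.5 − (-1))/5 = 0.3.
g(-1) ≈ 1.6487, g(-0.7) ≈ 1.4191, g(-0.4) ≈ 1.2214, g(-0.1) ≈ 1.0513, g(0.2) ≈ 0.9048, g(0.5) ≈ 0.7788.
T_5 = (Δu/2)·[g(u_0) + 2g(u_1) + ... + 2g(u_{4}) + g(u_5)].
Sum ≈ 1.7431.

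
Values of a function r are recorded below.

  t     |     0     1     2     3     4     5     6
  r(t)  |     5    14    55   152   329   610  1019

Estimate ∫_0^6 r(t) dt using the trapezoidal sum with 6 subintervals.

1672

Δt = 1.
T_6 = (1/2)·[5 + 2·14 + 2·55 + 2·152 + 2·329 + 2·610 + 1019] = 1672.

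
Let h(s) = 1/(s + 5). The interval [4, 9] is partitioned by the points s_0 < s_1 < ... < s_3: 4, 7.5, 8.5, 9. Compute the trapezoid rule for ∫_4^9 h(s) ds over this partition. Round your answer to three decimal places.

Subinterval widths: 3.5, 1, 0.5.
h(4) = 1/9, h(7.5) = 0.08, h(8.5) = 2/27, h(9) = 1/14.
On each subinterval the trapezoid contributes (Δs_i/2)·[h(s_{i-1}) + h(s_i)].
Sum ≈ 0.448.

0.448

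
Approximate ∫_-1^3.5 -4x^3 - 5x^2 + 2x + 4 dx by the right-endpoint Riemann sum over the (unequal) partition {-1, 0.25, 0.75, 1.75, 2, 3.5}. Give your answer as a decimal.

-367.21875

Subinterval widths: 1.25, 0.5, 1, 0.25, 1.5.
Right endpoints: 0.25, 0.75, 1.75, 2, 3.5.
f(0.25) = 4.125, f(0.75) = 1, f(1.75) = -29.25, f(2) = -44, f(3.5) = -221.75.
Sum = Σ Δx_i · f(x_i).
Sum = -367.21875.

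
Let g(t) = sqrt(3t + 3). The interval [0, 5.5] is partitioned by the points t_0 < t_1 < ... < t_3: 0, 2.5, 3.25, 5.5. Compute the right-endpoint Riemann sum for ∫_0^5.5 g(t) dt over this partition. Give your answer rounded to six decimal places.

20.714693

Subinterval widths: 2.5, 0.75, 2.25.
Right endpoints: 2.5, 3.25, 5.5.
g(2.5) ≈ 3.240370, g(3.25) ≈ 3.570714, g(5.5) ≈ 4.415880.
Sum = Σ Δt_i · g(t_i).
Sum ≈ 20.714693.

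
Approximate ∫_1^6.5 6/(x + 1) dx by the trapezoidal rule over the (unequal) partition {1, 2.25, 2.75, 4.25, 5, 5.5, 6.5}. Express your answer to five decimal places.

Subinterval widths: 1.25, 0.5, 1.5, 0.75, 0.5, 1.
f(1) = 3, f(2.25) = 24/13, f(2.75) = 1.6, f(4.25) = 8/7, f(5) = 1, f(5.5) = 12/13, f(6.5) = 0.8.
On each subinterval the trapezoid contributes (Δx_i/2)·[f(x_{i-1}) + f(x_i)].
Sum ≈ 8.09341.

8.09341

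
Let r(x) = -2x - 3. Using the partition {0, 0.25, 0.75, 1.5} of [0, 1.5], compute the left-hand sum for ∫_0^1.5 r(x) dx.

Subinterval widths: 0.25, 0.5, 0.75.
Left endpoints: 0, 0.25, 0.75.
r(0) = -3, r(0.25) = -3.5, r(0.75) = -4.5.
Sum = Σ Δx_i · r(x_i).
Sum = -5.875.

-5.875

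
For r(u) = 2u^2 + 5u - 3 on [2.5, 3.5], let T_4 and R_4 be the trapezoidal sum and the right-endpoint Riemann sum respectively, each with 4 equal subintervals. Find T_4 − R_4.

-2.125

T_4 = 30.1875.
R_4 = 32.3125.
T_4 − R_4 = -2.125.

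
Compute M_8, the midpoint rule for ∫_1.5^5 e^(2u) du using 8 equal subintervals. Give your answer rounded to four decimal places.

10659.8601

Δu = (5 − 1.5)/8 = 0.4375.
Midpoints: 1.71875, 2.15625, 2.59375, 3.03125, 3.46875, 3.90625, 4.34375, 4.78125.
f(1.71875) ≈ 31.1091, f(2.15625) ≈ 74.6268, f(2.59375) ≈ 179.0204, f(3.03125) ≈ 429.4477, f(3.46875) ≈ 1030.1915, f(3.90625) ≈ 2471.3010, f(4.34375) ≈ 5928.3428, f(4.78125) ≈ 14221.3552.
Sum = Δu · [f(1.71875) + f(2.15625) + f(2.59375) + ...].
Sum ≈ 10659.8601.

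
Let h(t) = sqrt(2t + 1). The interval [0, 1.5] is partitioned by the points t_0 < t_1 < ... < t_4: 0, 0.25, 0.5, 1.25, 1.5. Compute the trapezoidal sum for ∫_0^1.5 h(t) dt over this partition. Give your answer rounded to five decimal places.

2.32371

Subinterval widths: 0.25, 0.25, 0.75, 0.25.
h(0) ≈ 1.00000, h(0.25) ≈ 1.22474, h(0.5) ≈ 1.41421, h(1.25) ≈ 1.87083, h(1.5) ≈ 2.00000.
On each subinterval the trapezoid contributes (Δt_i/2)·[h(t_{i-1}) + h(t_i)].
Sum ≈ 2.32371.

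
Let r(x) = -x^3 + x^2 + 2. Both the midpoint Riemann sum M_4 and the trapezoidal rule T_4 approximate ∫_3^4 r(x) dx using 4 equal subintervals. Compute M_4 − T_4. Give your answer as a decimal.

0.1484375

M_4 = -29.3671875.
T_4 = -29.515625.
M_4 − T_4 = 0.1484375.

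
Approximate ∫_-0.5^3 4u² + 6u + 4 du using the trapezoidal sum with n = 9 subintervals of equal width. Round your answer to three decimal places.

76.770

Δu = (3 − (-0.5))/9 = 7/18.
f(-0.5) = 2, f(-1/9) = 274/81, f(5/18) = 484/81, f(2/3) = 88/9, f(19/18) = 1198/81, f(13/9) = 1702/81, f(11/6) = 256/9, f(20/9) = 3004/81, f(47/18) = 3802/81, f(3) = 58.
T_9 = (Δu/2)·[f(u_0) + 2f(u_1) + ... + 2f(u_{8}) + f(u_9)].
Sum ≈ 76.770.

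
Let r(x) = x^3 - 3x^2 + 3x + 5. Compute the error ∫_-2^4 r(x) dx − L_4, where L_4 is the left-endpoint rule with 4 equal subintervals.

Exact integral: ∫_-2^4 r(x) dx = 36.
L_4 = -4.5.
Error = 36 − (-4.5) = 40.5.

40.5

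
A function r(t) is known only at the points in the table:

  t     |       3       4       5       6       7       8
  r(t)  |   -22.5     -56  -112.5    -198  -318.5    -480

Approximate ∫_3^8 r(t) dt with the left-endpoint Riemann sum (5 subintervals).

Δt = 1.
Sum = 1·[(-22.5) + (-56) + (-112.5) + (-198) + (-318.5)] = -707.5.

-707.5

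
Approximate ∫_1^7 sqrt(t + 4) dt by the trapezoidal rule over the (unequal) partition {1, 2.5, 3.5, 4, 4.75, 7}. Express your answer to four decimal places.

Subinterval widths: 1.5, 1, 0.5, 0.75, 2.25.
f(1) ≈ 2.2361, f(2.5) ≈ 2.5495, f(3.5) ≈ 2.7386, f(4) ≈ 2.8284, f(4.75) ≈ 2.9580, f(7) ≈ 3.3166.
On each subinterval the trapezoid contributes (Δt_i/2)·[f(t_{i-1}) + f(t_i)].
Sum ≈ 16.8539.

16.8539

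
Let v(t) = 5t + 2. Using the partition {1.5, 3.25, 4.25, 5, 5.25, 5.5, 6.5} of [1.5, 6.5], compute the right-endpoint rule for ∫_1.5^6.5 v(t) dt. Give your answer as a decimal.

124.375

Subinterval widths: 1.75, 1, 0.75, 0.25, 0.25, 1.
Right endpoints: 3.25, 4.25, 5, 5.25, 5.5, 6.5.
v(3.25) = 18.25, v(4.25) = 23.25, v(5) = 27, v(5.25) = 28.25, v(5.5) = 29.5, v(6.5) = 34.5.
Sum = Σ Δt_i · v(t_i).
Sum = 124.375.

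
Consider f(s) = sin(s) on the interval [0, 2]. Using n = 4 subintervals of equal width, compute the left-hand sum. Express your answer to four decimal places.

Δs = (2 − 0)/4 = 0.5.
Left endpoints: 0, 0.5, 1, 1.5.
f(0) ≈ 0.0000, f(0.5) ≈ 0.4794, f(1) ≈ 0.8415, f(1.5) ≈ 0.9975.
Sum = Δs · [f(0) + f(0.5) + f(1) + f(1.5)].
Sum ≈ 1.1592.

1.1592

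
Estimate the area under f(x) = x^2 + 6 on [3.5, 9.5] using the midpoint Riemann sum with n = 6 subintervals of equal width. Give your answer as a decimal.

307

Δx = (9.5 − 3.5)/6 = 1.
Midpoints: 4, 5, 6, 7, 8, 9.
f(4) = 22, f(5) = 31, f(6) = 42, f(7) = 55, f(8) = 70, f(9) = 87.
Sum = Δx · [f(4) + f(5) + f(6) + ...].
Sum = 307.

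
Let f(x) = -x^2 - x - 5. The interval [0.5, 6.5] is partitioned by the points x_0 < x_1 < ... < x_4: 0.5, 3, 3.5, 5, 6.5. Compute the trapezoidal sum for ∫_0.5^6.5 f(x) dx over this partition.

-146.25

Subinterval widths: 2.5, 0.5, 1.5, 1.5.
f(0.5) = -5.75, f(3) = -17, f(3.5) = -20.75, f(5) = -35, f(6.5) = -53.75.
On each subinterval the trapezoid contributes (Δx_i/2)·[f(x_{i-1}) + f(x_i)].
Sum = -146.25.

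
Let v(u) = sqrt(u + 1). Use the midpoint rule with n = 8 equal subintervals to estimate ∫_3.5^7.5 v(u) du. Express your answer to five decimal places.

Δu = (7.5 − 3.5)/8 = 0.5.
Midpoints: 3.75, 4.25, 4.75, 5.25, 5.75, 6.25, 6.75, 7.25.
v(3.75) ≈ 2.17945, v(4.25) ≈ 2.29129, v(4.75) ≈ 2.39792, v(5.25) ≈ 2.50000, v(5.75) ≈ 2.59808, v(6.25) ≈ 2.69258, v(6.75) ≈ 2.78388, v(7.25) ≈ 2.87228.
Sum = Δu · [v(3.75) + v(4.25) + v(4.75) + ...].
Sum ≈ 10.15774.

10.15774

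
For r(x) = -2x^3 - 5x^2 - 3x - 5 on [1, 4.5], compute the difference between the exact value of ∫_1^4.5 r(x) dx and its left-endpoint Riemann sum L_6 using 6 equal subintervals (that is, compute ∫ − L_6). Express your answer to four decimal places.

-79.4407

Exact integral: ∫_1^4.5 r(x) dx ≈ -401.114583.
L_6 ≈ -321.673900.
Error ≈ -401.114583 − (-321.673900) ≈ -79.4407.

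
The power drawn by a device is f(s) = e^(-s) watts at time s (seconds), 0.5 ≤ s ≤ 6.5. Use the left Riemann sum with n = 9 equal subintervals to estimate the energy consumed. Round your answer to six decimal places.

0.828947

Δs = (6.5 − 0.5)/9 = 2/3.
Left endpoints: 0.5, 7/6, 11/6, 2.5, 19/6, 23/6, 4.5, 31/6, 35/6.
f(0.5) ≈ 0.606531, f(7/6) ≈ 0.311403, f(11/6) ≈ 0.159880, f(2.5) ≈ 0.082085, f(19/6) ≈ 0.042144, f(23/6) ≈ 0.021637, f(4.5) ≈ 0.011109, f(31/6) ≈ 0.005704, f(35/6) ≈ 0.002928.
Sum = Δs · [f(0.5) + f(7/6) + f(11/6) + ...].
Sum ≈ 0.828947.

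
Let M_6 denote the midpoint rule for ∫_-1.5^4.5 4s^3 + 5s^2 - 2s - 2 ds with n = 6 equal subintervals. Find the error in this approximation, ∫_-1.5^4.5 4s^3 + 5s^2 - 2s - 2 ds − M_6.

11.5

Exact integral: ∫_-1.5^4.5 f(s) ds = 532.5.
M_6 = 521.
Error = 532.5 − 521 = 11.5.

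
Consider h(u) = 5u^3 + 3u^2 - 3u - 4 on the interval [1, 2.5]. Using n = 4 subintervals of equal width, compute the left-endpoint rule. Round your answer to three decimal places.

33.536

Δu = (2.5 − 1)/4 = 0.375.
Left endpoints: 1, 1.375, 1.75, 2.125.
h(1) = 1, h(1.375) = 5399/512, h(1.75) = 26.734375, h(2.125) = 26189/512.
Sum = Δu · [h(1) + h(1.375) + h(1.75) + h(2.125)].
Sum ≈ 33.536.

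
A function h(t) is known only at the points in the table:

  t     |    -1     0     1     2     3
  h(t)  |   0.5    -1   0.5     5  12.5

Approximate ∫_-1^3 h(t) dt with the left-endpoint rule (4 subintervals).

Δt = 1.
Sum = 1·[0.5 + (-1) + 0.5 + 5] = 5.

5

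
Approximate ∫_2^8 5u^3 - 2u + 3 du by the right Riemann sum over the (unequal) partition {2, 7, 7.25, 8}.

Subinterval widths: 5, 0.25, 0.75.
Right endpoints: 7, 7.25, 8.
f(7) = 1704, f(7.25) = 1893.890625, f(8) = 2547.
Sum = Σ Δu_i · f(u_i).
Sum = 10903.72265625.

10903.72265625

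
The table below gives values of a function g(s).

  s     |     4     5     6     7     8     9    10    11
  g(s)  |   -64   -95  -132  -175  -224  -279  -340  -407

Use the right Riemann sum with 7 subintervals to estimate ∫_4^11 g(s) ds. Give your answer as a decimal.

Δs = 1.
Sum = 1·[(-95) + (-132) + (-175) + (-224) + (-279) + (-340) + (-407)] = -1652.

-1652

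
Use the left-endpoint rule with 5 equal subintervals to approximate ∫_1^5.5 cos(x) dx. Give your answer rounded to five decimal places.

Δx = (5.5 − 1)/5 = 0.9.
Left endpoints: 1, 1.9, 2.8, 3.7, 4.6.
f(1) ≈ 0.54030, f(1.9) ≈ -0.32329, f(2.8) ≈ -0.94222, f(3.7) ≈ -0.84810, f(4.6) ≈ -0.11215.
Sum = Δx · [f(1) + f(1.9) + f(2.8) + f(3.7) + f(4.6)].
Sum ≈ -1.51692.

-1.51692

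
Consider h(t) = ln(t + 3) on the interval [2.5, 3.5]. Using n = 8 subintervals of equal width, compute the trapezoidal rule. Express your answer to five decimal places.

Δt = (3.5 − 2.5)/8 = 0.125.
h(2.5) ≈ 1.70475, h(2.625) ≈ 1.72722, h(2.75) ≈ 1.74920, h(2.875) ≈ 1.77071, h(3) ≈ 1.79176, h(3.125) ≈ 1.81238, h(3.25) ≈ 1.83258, h(3.375) ≈ 1.85238, h(3.5) ≈ 1.87180.
T_8 = (Δt/2)·[h(t_0) + 2h(t_1) + ... + 2h(t_{7}) + h(t_8)].
Sum ≈ 1.79056.

1.79056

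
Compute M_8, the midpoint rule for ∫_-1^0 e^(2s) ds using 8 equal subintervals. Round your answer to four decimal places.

0.4312

Δs = (0 − (-1))/8 = 0.125.
Midpoints: -0.9375, -0.8125, -0.6875, -0.5625, -0.4375, -0.3125, -0.1875, -0.0625.
f(-0.9375) ≈ 0.1534, f(-0.8125) ≈ 0.1969, f(-0.6875) ≈ 0.2528, f(-0.5625) ≈ 0.3247, f(-0.4375) ≈ 0.4169, f(-0.3125) ≈ 0.5353, f(-0.1875) ≈ 0.6873, f(-0.0625) ≈ 0.8825.
Sum = Δs · [f(-0.9375) + f(-0.8125) + f(-0.6875) + ...].
Sum ≈ 0.4312.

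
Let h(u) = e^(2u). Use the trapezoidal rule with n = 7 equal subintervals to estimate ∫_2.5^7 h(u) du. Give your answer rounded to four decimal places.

Δu = (7 − 2.5)/7 = 9/14.
h(2.5) ≈ 148.4132, h(22/7) ≈ 536.8476, h(53/14) ≈ 1941.9125, h(31/7) ≈ 7024.3844, h(71/14) ≈ 25408.9599, h(40/7) ≈ 91910.5802, h(89/14) ≈ 332463.6182, h(7) ≈ 1202604.2842.
T_7 = (Δu/2)·[h(u_0) + 2h(u_1) + ... + 2h(u_{6}) + h(u_7)].
Sum ≈ 681854.5616.

681854.5616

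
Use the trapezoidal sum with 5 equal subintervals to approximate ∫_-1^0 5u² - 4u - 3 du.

0.7

Δu = (0 − (-1))/5 = 0.2.
f(-1) = 6, f(-0.8) = 3.4, f(-0.6) = 1.2, f(-0.4) = -0.6, f(-0.2) = -2, f(0) = -3.
T_5 = (Δu/2)·[f(u_0) + 2f(u_1) + ... + 2f(u_{4}) + f(u_5)].
Sum = 0.7.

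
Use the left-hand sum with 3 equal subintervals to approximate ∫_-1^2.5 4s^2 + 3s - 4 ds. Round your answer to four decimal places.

Δs = (2.5 − (-1))/3 = 7/6.
Left endpoints: -1, 1/6, 4/3.
f(-1) = -3, f(1/6) = -61/18, f(4/3) = 64/9.
Sum = Δs · [f(-1) + f(1/6) + f(4/3)].
Sum ≈ 0.8426.

0.8426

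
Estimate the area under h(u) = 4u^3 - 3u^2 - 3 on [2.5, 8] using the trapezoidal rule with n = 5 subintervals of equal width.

3610.6125

Δu = (8 − 2.5)/5 = 1.1.
h(2.5) = 40.75, h(3.6) = 144.744, h(4.7) = 346.022, h(5.8) = 676.528, h(6.9) = 1168.206, h(8) = 1853.
T_5 = (Δu/2)·[h(u_0) + 2h(u_1) + ... + 2h(u_{4}) + h(u_5)].
Sum = 3610.6125.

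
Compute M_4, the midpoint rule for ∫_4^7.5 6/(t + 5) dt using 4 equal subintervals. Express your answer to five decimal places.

1.96989

Δt = (7.5 − 4)/4 = 0.875.
Midpoints: 4.4375, 5.3125, 6.1875, 7.0625.
f(4.4375) = 96/151, f(5.3125) = 32/55, f(6.1875) = 96/179, f(7.0625) = 96/193.
Sum = Δt · [f(4.4375) + f(5.3125) + f(6.1875) + f(7.0625)].
Sum ≈ 1.96989.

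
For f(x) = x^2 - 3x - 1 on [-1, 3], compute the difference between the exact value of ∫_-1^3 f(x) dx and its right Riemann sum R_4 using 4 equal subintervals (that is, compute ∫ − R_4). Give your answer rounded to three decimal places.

Exact integral: ∫_-1^3 f(x) dx ≈ -6.66667.
R_4 = -8.
Error ≈ -6.66667 − (-8) ≈ 1.333.

1.333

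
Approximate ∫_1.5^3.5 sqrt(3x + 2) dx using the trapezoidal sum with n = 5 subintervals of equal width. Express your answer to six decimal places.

Δx = (3.5 − 1.5)/5 = 0.4.
f(1.5) ≈ 2.549510, f(1.9) ≈ 2.774887, f(2.3) ≈ 2.983287, f(2.7) ≈ 3.178050, f(3.1) ≈ 3.361547, f(3.5) ≈ 3.535534.
T_5 = (Δx/2)·[f(x_0) + 2f(x_1) + ... + 2f(x_{4}) + f(x_5)].
Sum ≈ 6.136117.

6.136117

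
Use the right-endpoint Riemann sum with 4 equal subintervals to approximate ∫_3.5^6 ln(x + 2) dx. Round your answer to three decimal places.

4.875

Δx = (6 − 3.5)/4 = 0.625.
Right endpoints: 4.125, 4.75, 5.375, 6.
f(4.125) ≈ 1.812, f(4.75) ≈ 1.910, f(5.375) ≈ 1.998, f(6) ≈ 2.079.
Sum = Δx · [f(4.125) + f(4.75) + f(5.375) + f(6)].
Sum ≈ 4.875.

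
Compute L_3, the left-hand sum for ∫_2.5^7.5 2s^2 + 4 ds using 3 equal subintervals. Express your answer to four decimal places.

Δs = (7.5 − 2.5)/3 = 5/3.
Left endpoints: 2.5, 25/6, 35/6.
f(2.5) = 16.5, f(25/6) = 697/18, f(35/6) = 1297/18.
Sum = Δs · [f(2.5) + f(25/6) + f(35/6)].
Sum ≈ 212.1296.

212.1296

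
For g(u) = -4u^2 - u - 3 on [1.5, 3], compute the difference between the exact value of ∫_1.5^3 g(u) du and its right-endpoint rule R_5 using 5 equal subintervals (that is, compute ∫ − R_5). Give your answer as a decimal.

Exact integral: ∫_1.5^3 g(u) du = -39.375.
R_5 = -43.74.
Error = -39.375 − (-43.74) = 4.365.

4.365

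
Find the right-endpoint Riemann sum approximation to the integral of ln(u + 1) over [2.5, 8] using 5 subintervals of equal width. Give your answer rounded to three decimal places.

Δu = (8 − 2.5)/5 = 1.1.
Right endpoints: 3.6, 4.7, 5.8, 6.9, 8.
f(3.6) ≈ 1.526, f(4.7) ≈ 1.740, f(5.8) ≈ 1.917, f(6.9) ≈ 2.067, f(8) ≈ 2.197.
Sum = Δu · [f(3.6) + f(4.7) + f(5.8) + f(6.9) + f(8)].
Sum ≈ 10.392.

10.392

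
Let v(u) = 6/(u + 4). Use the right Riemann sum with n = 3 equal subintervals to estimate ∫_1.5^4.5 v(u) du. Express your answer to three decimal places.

2.429

Δu = (4.5 − 1.5)/3 = 1.
Right endpoints: 2.5, 3.5, 4.5.
v(2.5) = 12/13, v(3.5) = 0.8, v(4.5) = 12/17.
Sum = Δu · [v(2.5) + v(3.5) + v(4.5)].
Sum ≈ 2.429.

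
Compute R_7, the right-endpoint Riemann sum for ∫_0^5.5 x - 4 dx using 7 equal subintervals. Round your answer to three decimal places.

Δx = (5.5 − 0)/7 = 11/14.
Right endpoints: 11/14, 11/7, 33/14, 22/7, 55/14, 33/7, 5.5.
f(11/14) = -45/14, f(11/7) = -17/7, f(33/14) = -23/14, f(22/7) = -6/7, f(55/14) = -1/14, f(33/7) = 5/7, f(5.5) = 1.5.
Sum = Δx · [f(11/14) + f(11/7) + f(33/14) + ...].
Sum ≈ -4.714.

-4.714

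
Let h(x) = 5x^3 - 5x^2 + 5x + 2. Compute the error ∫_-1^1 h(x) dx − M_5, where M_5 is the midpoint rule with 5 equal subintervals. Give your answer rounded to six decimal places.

Exact integral: ∫_-1^1 h(x) dx ≈ 0.66666667.
M_5 = 0.8.
Error ≈ 0.66666667 − 0.8 ≈ -0.133333.

-0.133333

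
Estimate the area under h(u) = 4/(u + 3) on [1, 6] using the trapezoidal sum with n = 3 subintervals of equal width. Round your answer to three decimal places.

Δu = (6 − 1)/3 = 5/3.
h(1) = 1, h(8/3) = 12/17, h(13/3) = 6/11, h(6) = 4/9.
T_3 = (Δu/2)·[h(u_0) + 2h(u_1) + 2h(u_2) + h(u_3)].
Sum ≈ 3.289.

3.289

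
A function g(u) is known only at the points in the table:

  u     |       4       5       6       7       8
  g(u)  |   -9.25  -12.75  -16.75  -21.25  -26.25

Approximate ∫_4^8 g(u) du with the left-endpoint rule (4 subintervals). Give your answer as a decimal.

Δu = 1.
Sum = 1·[(-9.25) + (-12.75) + (-16.75) + (-21.25)] = -60.

-60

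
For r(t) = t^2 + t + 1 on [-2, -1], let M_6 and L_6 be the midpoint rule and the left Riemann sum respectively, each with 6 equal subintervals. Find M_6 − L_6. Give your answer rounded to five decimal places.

M_6 ≈ 1.8310185.
L_6 ≈ 2.0046296.
M_6 − L_6 ≈ -0.17361.

-0.17361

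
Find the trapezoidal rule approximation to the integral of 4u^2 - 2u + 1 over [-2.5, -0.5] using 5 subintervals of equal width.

Δu = (-0.5 − (-2.5))/5 = 0.4.
f(-2.5) = 31, f(-2.1) = 22.84, f(-1.7) = 15.96, f(-1.3) = 10.36, f(-0.9) = 6.04, f(-0.5) = 3.
T_5 = (Δu/2)·[f(u_0) + 2f(u_1) + ... + 2f(u_{4}) + f(u_5)].
Sum = 28.88.

28.88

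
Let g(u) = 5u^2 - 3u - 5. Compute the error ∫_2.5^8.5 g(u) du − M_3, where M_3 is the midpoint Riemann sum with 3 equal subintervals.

10

Exact integral: ∫_2.5^8.5 g(u) du = 868.5.
M_3 = 858.5.
Error = 868.5 − 858.5 = 10.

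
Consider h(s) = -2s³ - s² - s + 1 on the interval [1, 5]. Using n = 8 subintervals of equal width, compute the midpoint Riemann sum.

-359.75

Δs = (5 − 1)/8 = 0.5.
Midpoints: 1.25, 1.75, 2.25, 2.75, 3.25, 3.75, 4.25, 4.75.
h(1.25) = -5.71875, h(1.75) = -14.53125, h(2.25) = -29.09375, h(2.75) = -50.90625, h(3.25) = -81.46875, h(3.75) = -122.28125, h(4.25) = -174.84375, h(4.75) = -240.65625.
Sum = Δs · [h(1.25) + h(1.75) + h(2.25) + ...].
Sum = -359.75.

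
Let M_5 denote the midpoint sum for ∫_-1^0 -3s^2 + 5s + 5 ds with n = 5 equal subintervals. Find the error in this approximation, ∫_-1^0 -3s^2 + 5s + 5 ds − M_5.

Exact integral: ∫_-1^0 f(s) ds = 1.5.
M_5 = 1.51.
Error = 1.5 − 1.51 = -0.01.

-0.01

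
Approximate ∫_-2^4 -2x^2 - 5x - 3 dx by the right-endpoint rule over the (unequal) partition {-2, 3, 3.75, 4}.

Subinterval widths: 5, 0.75, 0.25.
Right endpoints: 3, 3.75, 4.
f(3) = -36, f(3.75) = -49.875, f(4) = -55.
Sum = Σ Δx_i · f(x_i).
Sum = -231.15625.

-231.15625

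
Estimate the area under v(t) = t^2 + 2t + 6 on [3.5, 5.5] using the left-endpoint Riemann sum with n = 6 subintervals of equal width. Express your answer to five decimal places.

67.53704

Δt = (5.5 − 3.5)/6 = 1/3.
Left endpoints: 3.5, 23/6, 25/6, 4.5, 29/6, 31/6.
v(3.5) = 25.25, v(23/6) = 1021/36, v(25/6) = 1141/36, v(4.5) = 35.25, v(29/6) = 1405/36, v(31/6) = 1549/36.
Sum = Δt · [v(3.5) + v(23/6) + v(25/6) + ...].
Sum ≈ 67.53704.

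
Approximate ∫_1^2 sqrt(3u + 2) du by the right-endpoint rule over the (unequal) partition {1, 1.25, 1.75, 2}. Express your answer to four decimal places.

2.6529

Subinterval widths: 0.25, 0.5, 0.25.
Right endpoints: 1.25, 1.75, 2.
f(1.25) ≈ 2.3979, f(1.75) ≈ 2.6926, f(2) ≈ 2.8284.
Sum = Σ Δu_i · f(u_i).
Sum ≈ 2.6529.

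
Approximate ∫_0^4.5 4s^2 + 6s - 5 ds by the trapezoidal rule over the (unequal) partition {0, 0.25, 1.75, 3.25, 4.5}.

165.5625

Subinterval widths: 0.25, 1.5, 1.5, 1.25.
f(0) = -5, f(0.25) = -3.25, f(1.75) = 17.75, f(3.25) = 56.75, f(4.5) = 103.
On each subinterval the trapezoid contributes (Δs_i/2)·[f(s_{i-1}) + f(s_i)].
Sum = 165.5625.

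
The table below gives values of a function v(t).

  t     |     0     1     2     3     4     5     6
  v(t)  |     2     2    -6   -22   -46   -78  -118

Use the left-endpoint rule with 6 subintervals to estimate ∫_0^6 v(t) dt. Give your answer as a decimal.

-148

Δt = 1.
Sum = 1·[2 + 2 + (-6) + (-22) + (-46) + (-78)] = -148.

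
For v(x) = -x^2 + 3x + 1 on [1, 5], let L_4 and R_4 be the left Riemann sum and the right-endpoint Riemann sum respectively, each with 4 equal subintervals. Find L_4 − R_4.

L_4 = 4.
R_4 = -8.
L_4 − R_4 = 12.

12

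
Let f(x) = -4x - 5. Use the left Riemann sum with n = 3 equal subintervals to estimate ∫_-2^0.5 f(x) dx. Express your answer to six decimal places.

-0.833333

Δx = (0.5 − (-2))/3 = 5/6.
Left endpoints: -2, -7/6, -1/3.
f(-2) = 3, f(-7/6) = -1/3, f(-1/3) = -11/3.
Sum = Δx · [f(-2) + f(-7/6) + f(-1/3)].
Sum ≈ -0.833333.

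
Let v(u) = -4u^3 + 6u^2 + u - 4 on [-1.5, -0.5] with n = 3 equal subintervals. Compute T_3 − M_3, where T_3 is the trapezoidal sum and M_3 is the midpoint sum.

T_3 ≈ 6.83333333.
M_3 ≈ 6.33333333.
T_3 − M_3 = 0.5.

0.5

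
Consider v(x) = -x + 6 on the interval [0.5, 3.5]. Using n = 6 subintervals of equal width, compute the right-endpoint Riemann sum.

11.25

Δx = (3.5 − 0.5)/6 = 0.5.
Right endpoints: 1, 1.5, 2, 2.5, 3, 3.5.
v(1) = 5, v(1.5) = 4.5, v(2) = 4, v(2.5) = 3.5, v(3) = 3, v(3.5) = 2.5.
Sum = Δx · [v(1) + v(1.5) + v(2) + ...].
Sum = 11.25.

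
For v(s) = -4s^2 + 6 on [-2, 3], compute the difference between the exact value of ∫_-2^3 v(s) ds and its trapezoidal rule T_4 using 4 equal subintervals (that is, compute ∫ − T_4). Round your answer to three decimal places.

5.208

Exact integral: ∫_-2^3 v(s) ds ≈ -16.66667.
T_4 = -21.875.
Error ≈ -16.66667 − (-21.875) ≈ 5.208.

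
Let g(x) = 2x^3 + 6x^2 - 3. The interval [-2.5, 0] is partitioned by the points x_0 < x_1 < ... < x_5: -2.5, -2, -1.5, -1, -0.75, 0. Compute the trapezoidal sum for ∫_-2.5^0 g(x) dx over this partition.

4.203125

Subinterval widths: 0.5, 0.5, 0.5, 0.25, 0.75.
g(-2.5) = 3.25, g(-2) = 5, g(-1.5) = 3.75, g(-1) = 1, g(-0.75) = -0.46875, g(0) = -3.
On each subinterval the trapezoid contributes (Δx_i/2)·[g(x_{i-1}) + g(x_i)].
Sum = 4.203125.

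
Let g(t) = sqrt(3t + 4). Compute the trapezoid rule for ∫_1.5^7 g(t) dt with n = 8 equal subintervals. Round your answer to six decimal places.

22.262333

Δt = (7 − 1.5)/8 = 0.6875.
g(1.5) ≈ 2.915476, g(2.1875) ≈ 3.250000, g(2.875) ≈ 3.553168, g(3.5625) ≈ 3.832427, g(4.25) ≈ 4.092676, g(4.9375) ≈ 4.337338, g(5.625) ≈ 4.568917, g(6.3125) ≈ 4.789311, g(7) ≈ 5.000000.
T_8 = (Δt/2)·[g(t_0) + 2g(t_1) + ... + 2g(t_{7}) + g(t_8)].
Sum ≈ 22.262333.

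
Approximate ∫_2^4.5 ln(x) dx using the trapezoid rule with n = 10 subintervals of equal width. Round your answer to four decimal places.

Δx = (4.5 − 2)/10 = 0.25.
f(2) ≈ 0.6931, f(2.25) ≈ 0.8109, f(2.5) ≈ 0.9163, f(2.75) ≈ 1.0116, f(3) ≈ 1.0986, f(3.25) ≈ 1.1787, f(3.5) ≈ 1.2528, f(3.75) ≈ 1.3218, f(4) ≈ 1.3863, f(4.25) ≈ 1.4469, f(4.5) ≈ 1.5041.
T_10 = (Δx/2)·[f(x_0) + 2f(x_1) + ... + 2f(x_{9}) + f(x_10)].
Sum ≈ 2.8806.

2.8806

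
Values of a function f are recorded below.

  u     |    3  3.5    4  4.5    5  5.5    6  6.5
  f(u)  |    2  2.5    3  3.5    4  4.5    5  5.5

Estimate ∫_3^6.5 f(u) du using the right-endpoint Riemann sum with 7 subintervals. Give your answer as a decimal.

14

Δu = 0.5.
Sum = 0.5·[2.5 + 3 + 3.5 + 4 + 4.5 + 5 + 5.5] = 14.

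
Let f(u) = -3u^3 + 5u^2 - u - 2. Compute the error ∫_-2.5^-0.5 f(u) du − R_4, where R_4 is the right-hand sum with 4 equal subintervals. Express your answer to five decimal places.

Exact integral: ∫_-2.5^-0.5 f(u) du ≈ 54.0833333.
R_4 = 36.
Error ≈ 54.0833333 − 36 ≈ 18.08333.

18.08333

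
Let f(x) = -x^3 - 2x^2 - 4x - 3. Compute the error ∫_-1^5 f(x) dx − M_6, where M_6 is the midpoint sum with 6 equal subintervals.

-4

Exact integral: ∫_-1^5 f(x) dx = -306.
M_6 = -302.
Error = -306 − (-302) = -4.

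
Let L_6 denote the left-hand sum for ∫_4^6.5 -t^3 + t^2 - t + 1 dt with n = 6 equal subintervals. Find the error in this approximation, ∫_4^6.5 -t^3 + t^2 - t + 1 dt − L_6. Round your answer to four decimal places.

Exact integral: ∫_4^6.5 f(t) dt ≈ -322.682292.
L_6 ≈ -284.816985.
Error ≈ -322.682292 − (-284.816985) ≈ -37.8653.

-37.8653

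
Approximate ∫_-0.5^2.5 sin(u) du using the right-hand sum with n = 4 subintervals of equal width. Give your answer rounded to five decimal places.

2.00350

Δu = (2.5 − (-0.5))/4 = 0.75.
Right endpoints: 0.25, 1, 1.75, 2.5.
f(0.25) ≈ 0.24740, f(1) ≈ 0.84147, f(1.75) ≈ 0.98399, f(2.5) ≈ 0.59847.
Sum = Δu · [f(0.25) + f(1) + f(1.75) + f(2.5)].
Sum ≈ 2.00350.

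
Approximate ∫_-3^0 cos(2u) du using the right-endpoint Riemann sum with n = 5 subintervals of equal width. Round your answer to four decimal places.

Δu = (0 − (-3))/5 = 0.6.
Right endpoints: -2.4, -1.8, -1.2, -0.6, 0.
f(-2.4) ≈ 0.0875, f(-1.8) ≈ -0.8968, f(-1.2) ≈ -0.7374, f(-0.6) ≈ 0.3624, f(0) ≈ 1.0000.
Sum = Δu · [f(-2.4) + f(-1.8) + f(-1.2) + f(-0.6) + f(0)].
Sum ≈ -0.1106.

-0.1106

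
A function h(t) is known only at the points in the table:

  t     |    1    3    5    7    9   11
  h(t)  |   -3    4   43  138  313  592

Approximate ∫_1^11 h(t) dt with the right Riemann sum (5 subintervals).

2180

Δt = 2.
Sum = 2·[4 + 43 + 138 + 313 + 592] = 2180.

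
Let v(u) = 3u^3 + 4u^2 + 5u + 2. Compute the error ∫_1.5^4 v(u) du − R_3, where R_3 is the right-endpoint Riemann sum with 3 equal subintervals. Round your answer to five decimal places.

-112.22512

Exact integral: ∫_1.5^4 v(u) du ≈ 308.4114583.
R_3 ≈ 420.6365741.
Error ≈ 308.4114583 − 420.6365741 ≈ -112.22512.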